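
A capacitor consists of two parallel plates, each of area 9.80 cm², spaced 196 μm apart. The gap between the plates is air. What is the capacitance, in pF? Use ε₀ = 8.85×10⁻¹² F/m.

C ≈ 44.3 pF

A = 9.80 cm² = 9.80×10⁻⁴ m².
C = ε₀A/d = 8.85×10⁻¹² × 9.80×10⁻⁴ / 1.96×10⁻⁴ = 4.43×10⁻¹¹ F.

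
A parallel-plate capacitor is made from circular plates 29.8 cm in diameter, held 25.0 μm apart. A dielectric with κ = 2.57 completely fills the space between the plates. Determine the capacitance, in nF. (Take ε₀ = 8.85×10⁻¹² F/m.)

A = π(29.8/2 cm)² = 6.97×10⁻² m².
C = κε₀A/d = 2.57 × 8.85×10⁻¹² × 6.97×10⁻² / 2.50×10⁻⁵ = 6.35×10⁻⁸ F.

C ≈ 63.5 nF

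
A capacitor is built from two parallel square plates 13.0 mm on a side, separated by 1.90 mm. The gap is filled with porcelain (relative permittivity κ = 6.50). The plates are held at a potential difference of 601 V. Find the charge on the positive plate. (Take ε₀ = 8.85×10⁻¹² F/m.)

A = (13.0 mm)² = 1.69×10⁻⁴ m².
C = κε₀A/d = 6.50 × 8.85×10⁻¹² × 1.69×10⁻⁴ / 1.90×10⁻³ = 5.12×10⁻¹² F.
Q = CV = 5.12×10⁻¹² × 601 = 3.08×10⁻⁹ C.

3.08 nC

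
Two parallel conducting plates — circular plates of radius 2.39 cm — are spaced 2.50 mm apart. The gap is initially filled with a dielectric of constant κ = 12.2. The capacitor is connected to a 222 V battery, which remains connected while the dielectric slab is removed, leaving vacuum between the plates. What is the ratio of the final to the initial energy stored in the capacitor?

Battery connected ⇒ V is held fixed.
C₂ = 0.0820 C₁ and U = ½CV², so U₂/U₁ = C₂/C₁ = 0.0820.

0.0820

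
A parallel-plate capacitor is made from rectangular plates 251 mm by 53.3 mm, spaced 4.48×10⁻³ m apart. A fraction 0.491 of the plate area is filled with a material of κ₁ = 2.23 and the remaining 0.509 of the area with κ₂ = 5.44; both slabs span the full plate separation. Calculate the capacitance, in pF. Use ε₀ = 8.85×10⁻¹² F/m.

A = 251 × 53.3 mm² = 1.34×10⁻² m².
Side-by-side slabs ⇒ two capacitors in parallel, each spanning the full gap.
C₁ = κ₁ε₀A₁/d = 2.23 × 8.85×10⁻¹² × 6.57×10⁻³ / 4.48×10⁻³ = 2.89×10⁻¹¹ F.
C₂ = κ₂ε₀A₂/d = 5.44 × 8.85×10⁻¹² × 6.81×10⁻³ / 4.48×10⁻³ = 7.32×10⁻¹¹ F.
C = C₁ + C₂ = 1.02×10⁻¹⁰ F.

C ≈ 102 pF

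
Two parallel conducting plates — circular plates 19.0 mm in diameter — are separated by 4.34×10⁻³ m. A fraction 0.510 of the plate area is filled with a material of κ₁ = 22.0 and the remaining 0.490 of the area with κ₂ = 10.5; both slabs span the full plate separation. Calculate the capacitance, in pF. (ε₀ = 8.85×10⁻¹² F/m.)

C ≈ 9.46 pF

A = π(19.0/2 mm)² = 2.84×10⁻⁴ m².
Side-by-side slabs ⇒ two capacitors in parallel, each spanning the full gap.
C₁ = κ₁ε₀A₁/d = 22.0 × 8.85×10⁻¹² × 1.45×10⁻⁴ / 4.34×10⁻³ = 6.49×10⁻¹² F.
C₂ = κ₂ε₀A₂/d = 10.5 × 8.85×10⁻¹² × 1.39×10⁻⁴ / 4.34×10⁻³ = 2.97×10⁻¹² F.
C = C₁ + C₂ = 9.46×10⁻¹² F.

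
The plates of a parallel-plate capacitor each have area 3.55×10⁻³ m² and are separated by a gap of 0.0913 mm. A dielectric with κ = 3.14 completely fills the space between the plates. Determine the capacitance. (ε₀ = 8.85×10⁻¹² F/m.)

1.08 nF

C = κε₀A/d = 3.14 × 8.85×10⁻¹² × 3.55×10⁻³ / 9.13×10⁻⁵ = 1.08×10⁻⁹ F.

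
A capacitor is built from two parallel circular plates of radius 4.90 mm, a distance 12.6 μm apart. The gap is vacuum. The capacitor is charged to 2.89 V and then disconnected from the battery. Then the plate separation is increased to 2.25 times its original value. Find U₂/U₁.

2.25

Isolated ⇒ Q is held fixed.
C₂ = 0.444 C₁ and U = Q²/(2C), so U₂/U₁ = C₁/C₂ = 2.25.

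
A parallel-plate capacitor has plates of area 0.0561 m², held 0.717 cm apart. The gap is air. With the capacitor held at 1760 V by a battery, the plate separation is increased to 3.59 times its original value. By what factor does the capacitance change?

C = ε₀A/d scales as 1/d, so C₂/C₁ = d₁/d₂ = 1/3.59 = 0.279.

0.279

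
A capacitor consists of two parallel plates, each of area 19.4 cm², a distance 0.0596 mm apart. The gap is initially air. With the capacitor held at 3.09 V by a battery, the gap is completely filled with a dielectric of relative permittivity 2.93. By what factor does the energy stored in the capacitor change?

Battery connected ⇒ V is held fixed.
C₂ = 2.93 C₁ and U = ½CV², so U₂/U₁ = C₂/C₁ = 2.93.

2.93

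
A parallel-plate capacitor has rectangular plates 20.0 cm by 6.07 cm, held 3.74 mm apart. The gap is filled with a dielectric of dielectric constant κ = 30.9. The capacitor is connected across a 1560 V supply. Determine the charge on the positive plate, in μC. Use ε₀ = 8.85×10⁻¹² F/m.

A = 20.0 × 6.07 cm² = 1.21×10⁻² m².
C = κε₀A/d = 30.9 × 8.85×10⁻¹² × 1.21×10⁻² / 3.74×10⁻³ = 8.88×10⁻¹⁰ F.
Q = CV = 8.88×10⁻¹⁰ × 1560 = 1.38×10⁻⁶ C.

Q ≈ 1.38 μC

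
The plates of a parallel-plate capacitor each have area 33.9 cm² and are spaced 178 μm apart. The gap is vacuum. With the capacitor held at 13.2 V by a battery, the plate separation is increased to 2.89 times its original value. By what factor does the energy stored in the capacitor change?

U₂/U₁ ≈ 0.346

Battery connected ⇒ V is held fixed.
C₂ = 0.346 C₁ and U = ½CV², so U₂/U₁ = C₂/C₁ = 0.346.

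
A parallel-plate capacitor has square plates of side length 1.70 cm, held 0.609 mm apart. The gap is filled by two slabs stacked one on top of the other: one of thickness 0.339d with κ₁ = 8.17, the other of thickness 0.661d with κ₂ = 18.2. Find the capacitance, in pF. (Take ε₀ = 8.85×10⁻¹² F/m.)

A = (1.70 cm)² = 2.89×10⁻⁴ m².
Stacked slabs ⇒ two capacitors in series, each with the full plate area.
C₁ = κ₁ε₀A/d₁ = 8.17 × 8.85×10⁻¹² × 2.89×10⁻⁴ / 2.06×10⁻⁴ = 1.01×10⁻¹⁰ F.
C₂ = κ₂ε₀A/d₂ = 18.2 × 8.85×10⁻¹² × 2.89×10⁻⁴ / 4.03×10⁻⁴ = 1.16×10⁻¹⁰ F.
C = (1/C₁ + 1/C₂)⁻¹ = 5.40×10⁻¹¹ F.

54.0 pF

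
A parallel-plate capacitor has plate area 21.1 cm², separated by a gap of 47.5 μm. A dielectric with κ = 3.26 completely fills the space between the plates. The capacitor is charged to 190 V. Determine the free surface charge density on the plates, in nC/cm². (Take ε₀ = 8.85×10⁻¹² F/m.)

11.5 nC/cm²

A = 21.1 cm² = 2.11×10⁻³ m².
C = κε₀A/d = 3.26 × 8.85×10⁻¹² × 2.11×10⁻³ / 4.75×10⁻⁵ = 1.28×10⁻⁹ F.
σ = Q/A = CV/A = 1.28×10⁻⁹ × 190 / 2.11×10⁻³ = 1.15×10⁻⁴ C/m².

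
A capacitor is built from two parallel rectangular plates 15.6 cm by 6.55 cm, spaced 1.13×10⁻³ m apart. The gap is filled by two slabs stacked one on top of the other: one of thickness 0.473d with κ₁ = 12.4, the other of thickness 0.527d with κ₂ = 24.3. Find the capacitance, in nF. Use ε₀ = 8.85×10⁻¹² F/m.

1.34 nF

A = 15.6 × 6.55 cm² = 1.02×10⁻² m².
Stacked slabs ⇒ two capacitors in series, each with the full plate area.
C₁ = κ₁ε₀A/d₁ = 12.4 × 8.85×10⁻¹² × 1.02×10⁻² / 5.34×10⁻⁴ = 2.10×10⁻⁹ F.
C₂ = κ₂ε₀A/d₂ = 24.3 × 8.85×10⁻¹² × 1.02×10⁻² / 5.96×10⁻⁴ = 3.69×10⁻⁹ F.
C = (1/C₁ + 1/C₂)⁻¹ = 1.34×10⁻⁹ F.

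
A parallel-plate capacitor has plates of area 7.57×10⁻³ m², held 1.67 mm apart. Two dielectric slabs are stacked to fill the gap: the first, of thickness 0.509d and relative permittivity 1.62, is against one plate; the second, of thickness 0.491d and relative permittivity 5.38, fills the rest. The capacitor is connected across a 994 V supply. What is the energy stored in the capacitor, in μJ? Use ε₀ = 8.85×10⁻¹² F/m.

Stacked slabs ⇒ two capacitors in series, each with the full plate area.
C₁ = κ₁ε₀A/d₁ = 1.62 × 8.85×10⁻¹² × 7.57×10⁻³ / 8.50×10⁻⁴ = 1.28×10⁻¹⁰ F.
C₂ = κ₂ε₀A/d₂ = 5.38 × 8.85×10⁻¹² × 7.57×10⁻³ / 8.20×10⁻⁴ = 4.40×10⁻¹⁰ F.
C = (1/C₁ + 1/C₂)⁻¹ = 9.89×10⁻¹¹ F.
U = ½CV² = ½ × 9.89×10⁻¹¹ × (994)² = 4.89×10⁻⁵ J.

48.9 μJ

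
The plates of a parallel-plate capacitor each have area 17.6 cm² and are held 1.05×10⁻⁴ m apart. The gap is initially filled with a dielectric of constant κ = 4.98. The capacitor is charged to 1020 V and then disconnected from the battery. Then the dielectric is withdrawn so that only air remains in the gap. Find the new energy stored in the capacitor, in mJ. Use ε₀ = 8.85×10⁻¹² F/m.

U ≈ 1.91 mJ

A = 17.6 cm² = 1.76×10⁻³ m².
Initially C₁ = κε₀A/d = 4.98 × 8.85×10⁻¹² × 1.76×10⁻³ / 1.05×10⁻⁴ = 7.39×10⁻¹⁰ F.
U₁ = 3.84×10⁻⁴ J.
Isolated ⇒ Q is held fixed. C₂ = 0.201 C₁ and U = Q²/(2C), so U₂/U₁ = C₁/C₂ = 4.98.
U₂ = 4.98 × 3.84×10⁻⁴ = 1.91×10⁻³ J.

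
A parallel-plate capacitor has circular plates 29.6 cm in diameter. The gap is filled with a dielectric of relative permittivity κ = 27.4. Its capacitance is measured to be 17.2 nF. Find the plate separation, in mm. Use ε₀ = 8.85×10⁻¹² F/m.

A = π(29.6/2 cm)² = 6.88×10⁻² m².
d = κε₀A/C = 27.4 × 8.85×10⁻¹² × 6.88×10⁻² / 1.72×10⁻⁸ = 9.70×10⁻⁴ m.

d ≈ 0.970 mm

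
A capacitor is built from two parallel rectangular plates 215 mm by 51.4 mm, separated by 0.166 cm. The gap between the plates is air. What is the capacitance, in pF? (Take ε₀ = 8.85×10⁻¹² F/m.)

C ≈ 58.9 pF

A = 215 × 51.4 mm² = 1.11×10⁻² m².
C = ε₀A/d = 8.85×10⁻¹² × 1.11×10⁻² / 1.66×10⁻³ = 5.89×10⁻¹¹ F.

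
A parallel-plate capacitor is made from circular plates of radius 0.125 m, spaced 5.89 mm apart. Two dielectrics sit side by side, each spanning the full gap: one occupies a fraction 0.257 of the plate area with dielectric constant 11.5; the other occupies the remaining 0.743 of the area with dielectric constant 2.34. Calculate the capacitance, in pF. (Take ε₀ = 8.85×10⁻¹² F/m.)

A = π(0.125 m)² = 4.91×10⁻² m².
Side-by-side slabs ⇒ two capacitors in parallel, each spanning the full gap.
C₁ = κ₁ε₀A₁/d = 11.5 × 8.85×10⁻¹² × 1.26×10⁻² / 5.89×10⁻³ = 2.18×10⁻¹⁰ F.
C₂ = κ₂ε₀A₂/d = 2.34 × 8.85×10⁻¹² × 3.65×10⁻² / 5.89×10⁻³ = 1.28×10⁻¹⁰ F.
C = C₁ + C₂ = 3.46×10⁻¹⁰ F.

C ≈ 346 pF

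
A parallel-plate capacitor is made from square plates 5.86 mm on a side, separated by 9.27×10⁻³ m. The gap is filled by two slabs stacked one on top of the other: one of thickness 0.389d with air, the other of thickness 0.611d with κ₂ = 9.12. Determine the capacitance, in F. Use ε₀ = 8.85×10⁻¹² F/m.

7.19×10⁻¹⁴ F

A = (5.86 mm)² = 3.43×10⁻⁵ m².
Stacked slabs ⇒ two capacitors in series, each with the full plate area.
C₁ = κ₁ε₀A/d₁ = 1.00 × 8.85×10⁻¹² × 3.43×10⁻⁵ / 3.61×10⁻³ = 8.43×10⁻¹⁴ F.
C₂ = κ₂ε₀A/d₂ = 9.12 × 8.85×10⁻¹² × 3.43×10⁻⁵ / 5.66×10⁻³ = 4.89×10⁻¹³ F.
C = (1/C₁ + 1/C₂)⁻¹ = 7.19×10⁻¹⁴ F.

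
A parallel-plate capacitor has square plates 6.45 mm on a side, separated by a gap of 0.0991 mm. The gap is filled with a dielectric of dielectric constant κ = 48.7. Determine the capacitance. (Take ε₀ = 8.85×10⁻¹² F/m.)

A = (6.45 mm)² = 4.16×10⁻⁵ m².
C = κε₀A/d = 48.7 × 8.85×10⁻¹² × 4.16×10⁻⁵ / 9.91×10⁻⁵ = 1.81×10⁻¹⁰ F.

C ≈ 181 pF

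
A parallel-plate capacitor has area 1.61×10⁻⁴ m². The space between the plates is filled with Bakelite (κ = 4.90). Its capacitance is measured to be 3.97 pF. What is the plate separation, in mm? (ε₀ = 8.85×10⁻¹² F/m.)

1.76 mm

d = κε₀A/C = 4.90 × 8.85×10⁻¹² × 1.61×10⁻⁴ / 3.97×10⁻¹² = 1.76×10⁻³ m.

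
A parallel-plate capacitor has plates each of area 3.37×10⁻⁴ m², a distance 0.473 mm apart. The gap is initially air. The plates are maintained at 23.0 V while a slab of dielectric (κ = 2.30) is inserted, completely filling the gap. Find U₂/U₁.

2.30

Battery connected ⇒ V is held fixed.
C₂ = 2.30 C₁ and U = ½CV², so U₂/U₁ = C₂/C₁ = 2.30.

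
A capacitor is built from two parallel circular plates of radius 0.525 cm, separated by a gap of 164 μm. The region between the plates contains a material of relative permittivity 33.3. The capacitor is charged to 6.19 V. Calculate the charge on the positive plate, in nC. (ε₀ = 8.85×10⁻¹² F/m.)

Q ≈ 0.963 nC

A = π(0.525 cm)² = 8.66×10⁻⁵ m².
C = κε₀A/d = 33.3 × 8.85×10⁻¹² × 8.66×10⁻⁵ / 1.64×10⁻⁴ = 1.56×10⁻¹⁰ F.
Q = CV = 1.56×10⁻¹⁰ × 6.19 = 9.63×10⁻¹⁰ C.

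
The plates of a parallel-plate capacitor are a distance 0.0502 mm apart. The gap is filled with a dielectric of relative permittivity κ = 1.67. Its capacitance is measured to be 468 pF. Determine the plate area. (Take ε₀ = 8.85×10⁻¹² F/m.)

A = Cd/(κε₀) = 4.68×10⁻¹⁰ × 5.02×10⁻⁵ / (1.67 × 8.85×10⁻¹²) = 1.59×10⁻³ m².

15.9 cm²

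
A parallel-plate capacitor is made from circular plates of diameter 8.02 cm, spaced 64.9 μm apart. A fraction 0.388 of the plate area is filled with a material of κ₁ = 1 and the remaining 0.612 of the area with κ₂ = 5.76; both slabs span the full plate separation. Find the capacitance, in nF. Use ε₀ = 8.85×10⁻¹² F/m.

A = π(8.02/2 cm)² = 5.05×10⁻³ m².
Side-by-side slabs ⇒ two capacitors in parallel, each spanning the full gap.
C₁ = κ₁ε₀A₁/d = 1.00 × 8.85×10⁻¹² × 1.96×10⁻³ / 6.49×10⁻⁵ = 2.67×10⁻¹⁰ F.
C₂ = κ₂ε₀A₂/d = 5.76 × 8.85×10⁻¹² × 3.09×10⁻³ / 6.49×10⁻⁵ = 2.43×10⁻⁹ F.
C = C₁ + C₂ = 2.70×10⁻⁹ F.

2.70 nF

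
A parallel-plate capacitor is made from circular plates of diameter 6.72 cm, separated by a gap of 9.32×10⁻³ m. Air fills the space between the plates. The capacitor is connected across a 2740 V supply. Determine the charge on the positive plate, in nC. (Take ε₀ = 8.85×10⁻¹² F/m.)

Q ≈ 9.23 nC

A = π(6.72/2 cm)² = 3.55×10⁻³ m².
C = ε₀A/d = 8.85×10⁻¹² × 3.55×10⁻³ / 9.32×10⁻³ = 3.37×10⁻¹² F.
Q = CV = 3.37×10⁻¹² × 2740 = 9.23×10⁻⁹ C.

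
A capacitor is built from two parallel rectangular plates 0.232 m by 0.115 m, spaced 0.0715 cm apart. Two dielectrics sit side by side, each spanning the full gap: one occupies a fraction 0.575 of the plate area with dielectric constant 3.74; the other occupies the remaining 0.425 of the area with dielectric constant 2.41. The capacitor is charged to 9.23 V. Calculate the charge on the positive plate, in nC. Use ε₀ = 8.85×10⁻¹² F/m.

Q ≈ 9.68 nC

A = 0.232 × 0.115 m² = 2.67×10⁻² m².
Side-by-side slabs ⇒ two capacitors in parallel, each spanning the full gap.
C₁ = κ₁ε₀A₁/d = 3.74 × 8.85×10⁻¹² × 1.53×10⁻² / 7.15×10⁻⁴ = 7.10×10⁻¹⁰ F.
C₂ = κ₂ε₀A₂/d = 2.41 × 8.85×10⁻¹² × 1.13×10⁻² / 7.15×10⁻⁴ = 3.38×10⁻¹⁰ F.
C = C₁ + C₂ = 1.05×10⁻⁹ F.
Q = CV = 1.05×10⁻⁹ × 9.23 = 9.68×10⁻⁹ C.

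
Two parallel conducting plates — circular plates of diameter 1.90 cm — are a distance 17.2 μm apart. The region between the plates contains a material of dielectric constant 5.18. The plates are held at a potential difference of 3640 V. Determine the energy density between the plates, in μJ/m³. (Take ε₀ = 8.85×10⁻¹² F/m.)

E = V/d = 3640 / 1.72×10⁻⁵ = 2.12×10⁸ V/m.
u = ½κε₀E² = ½ × 5.18 × 8.85×10⁻¹² × (2.12×10⁸)² = 1.03×10⁶ J/m³.

u ≈ 1.03×10¹² μJ/m³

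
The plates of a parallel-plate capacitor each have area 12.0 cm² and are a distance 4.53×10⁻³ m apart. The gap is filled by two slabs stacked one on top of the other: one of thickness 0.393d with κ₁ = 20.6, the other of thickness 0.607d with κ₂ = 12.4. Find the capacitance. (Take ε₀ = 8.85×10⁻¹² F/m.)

34.5 pF

A = 12.0 cm² = 1.20×10⁻³ m².
Stacked slabs ⇒ two capacitors in series, each with the full plate area.
C₁ = κ₁ε₀A/d₁ = 20.6 × 8.85×10⁻¹² × 1.20×10⁻³ / 1.78×10⁻³ = 1.23×10⁻¹⁰ F.
C₂ = κ₂ε₀A/d₂ = 12.4 × 8.85×10⁻¹² × 1.20×10⁻³ / 2.75×10⁻³ = 4.79×10⁻¹¹ F.
C = (1/C₁ + 1/C₂)⁻¹ = 3.45×10⁻¹¹ F.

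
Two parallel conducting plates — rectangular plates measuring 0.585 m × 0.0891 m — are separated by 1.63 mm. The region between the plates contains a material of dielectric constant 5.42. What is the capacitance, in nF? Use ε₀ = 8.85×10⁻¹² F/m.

A = 0.585 × 0.0891 m² = 5.21×10⁻² m².
C = κε₀A/d = 5.42 × 8.85×10⁻¹² × 5.21×10⁻² / 1.63×10⁻³ = 1.53×10⁻⁹ F.

1.53 nF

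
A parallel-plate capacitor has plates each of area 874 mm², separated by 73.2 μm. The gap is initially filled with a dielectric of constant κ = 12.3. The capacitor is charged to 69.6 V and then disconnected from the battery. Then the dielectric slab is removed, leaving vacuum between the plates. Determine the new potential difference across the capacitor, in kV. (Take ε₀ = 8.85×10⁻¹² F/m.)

V ≈ 0.856 kV

A = 874 mm² = 8.74×10⁻⁴ m².
Initially C₁ = κε₀A/d = 12.3 × 8.85×10⁻¹² × 8.74×10⁻⁴ / 7.32×10⁻⁵ = 1.30×10⁻⁹ F.
V₁ = 69.6 V.
Isolated ⇒ Q is held fixed. C₂ = 0.0813 C₁ and V = Q/C, so V₂/V₁ = C₁/C₂ = 12.3.
V₂ = 12.3 × 69.6 = 8.56×10² V.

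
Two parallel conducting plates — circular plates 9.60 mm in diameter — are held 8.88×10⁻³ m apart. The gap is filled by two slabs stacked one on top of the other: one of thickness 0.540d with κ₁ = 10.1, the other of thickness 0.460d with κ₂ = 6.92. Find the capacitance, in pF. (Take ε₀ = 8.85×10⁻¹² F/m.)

A = π(9.60/2 mm)² = 7.24×10⁻⁵ m².
Stacked slabs ⇒ two capacitors in series, each with the full plate area.
C₁ = κ₁ε₀A/d₁ = 10.1 × 8.85×10⁻¹² × 7.24×10⁻⁵ / 4.80×10⁻³ = 1.35×10⁻¹² F.
C₂ = κ₂ε₀A/d₂ = 6.92 × 8.85×10⁻¹² × 7.24×10⁻⁵ / 4.08×10⁻³ = 1.09×10⁻¹² F.
C = (1/C₁ + 1/C₂)⁻¹ = 6.01×10⁻¹³ F.

0.601 pF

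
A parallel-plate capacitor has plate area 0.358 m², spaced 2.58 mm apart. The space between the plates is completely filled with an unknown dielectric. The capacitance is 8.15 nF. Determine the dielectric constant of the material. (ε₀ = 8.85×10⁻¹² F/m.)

κ = Cd/(ε₀A) = 8.15×10⁻⁹ × 2.58×10⁻³ / (8.85×10⁻¹² × 0.358) = 6.64.

κ ≈ 6.64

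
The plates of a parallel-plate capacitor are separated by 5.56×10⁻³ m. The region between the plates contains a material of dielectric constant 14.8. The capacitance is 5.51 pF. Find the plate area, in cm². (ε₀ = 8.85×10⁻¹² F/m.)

A ≈ 2.34 cm²

A = Cd/(κε₀) = 5.51×10⁻¹² × 5.56×10⁻³ / (14.8 × 8.85×10⁻¹²) = 2.34×10⁻⁴ m².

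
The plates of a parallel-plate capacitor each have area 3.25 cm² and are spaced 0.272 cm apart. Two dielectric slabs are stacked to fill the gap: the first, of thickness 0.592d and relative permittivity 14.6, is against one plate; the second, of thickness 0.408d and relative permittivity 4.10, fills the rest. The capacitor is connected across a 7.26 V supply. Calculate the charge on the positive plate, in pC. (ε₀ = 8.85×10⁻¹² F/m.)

Q ≈ 54.8 pC

A = 3.25 cm² = 3.25×10⁻⁴ m².
Stacked slabs ⇒ two capacitors in series, each with the full plate area.
C₁ = κ₁ε₀A/d₁ = 14.6 × 8.85×10⁻¹² × 3.25×10⁻⁴ / 1.61×10⁻³ = 2.61×10⁻¹¹ F.
C₂ = κ₂ε₀A/d₂ = 4.10 × 8.85×10⁻¹² × 3.25×10⁻⁴ / 1.11×10⁻³ = 1.06×10⁻¹¹ F.
C = (1/C₁ + 1/C₂)⁻¹ = 7.55×10⁻¹² F.
Q = CV = 7.55×10⁻¹² × 7.26 = 5.48×10⁻¹¹ C.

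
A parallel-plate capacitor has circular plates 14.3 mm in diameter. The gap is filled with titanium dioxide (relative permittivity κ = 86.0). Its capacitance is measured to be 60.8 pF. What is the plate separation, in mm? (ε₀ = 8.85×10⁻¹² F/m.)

A = π(14.3/2 mm)² = 1.61×10⁻⁴ m².
d = κε₀A/C = 86.0 × 8.85×10⁻¹² × 1.61×10⁻⁴ / 6.08×10⁻¹¹ = 2.01×10⁻³ m.

2.01 mm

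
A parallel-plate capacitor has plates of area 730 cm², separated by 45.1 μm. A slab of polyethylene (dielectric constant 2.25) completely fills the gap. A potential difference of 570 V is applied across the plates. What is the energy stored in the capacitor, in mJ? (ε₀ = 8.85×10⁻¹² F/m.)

5.24 mJ

A = 730 cm² = 7.30×10⁻² m².
C = κε₀A/d = 2.25 × 8.85×10⁻¹² × 7.30×10⁻² / 4.51×10⁻⁵ = 3.22×10⁻⁸ F.
U = ½CV² = ½ × 3.22×10⁻⁸ × (570)² = 5.24×10⁻³ J.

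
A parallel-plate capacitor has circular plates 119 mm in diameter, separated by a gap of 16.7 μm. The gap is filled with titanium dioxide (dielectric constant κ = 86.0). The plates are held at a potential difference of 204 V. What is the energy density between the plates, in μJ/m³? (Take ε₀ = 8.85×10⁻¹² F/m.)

E = V/d = 204 / 1.67×10⁻⁵ = 1.22×10⁷ V/m.
u = ½κε₀E² = ½ × 86.0 × 8.85×10⁻¹² × (1.22×10⁷)² = 5.68×10⁴ J/m³.

5.68×10¹⁰ μJ/m³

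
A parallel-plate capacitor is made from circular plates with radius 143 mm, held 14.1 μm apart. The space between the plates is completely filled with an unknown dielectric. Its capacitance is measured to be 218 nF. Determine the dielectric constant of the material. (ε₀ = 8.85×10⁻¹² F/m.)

5.41

A = π(143 mm)² = 6.42×10⁻² m².
κ = Cd/(ε₀A) = 2.18×10⁻⁷ × 1.41×10⁻⁵ / (8.85×10⁻¹² × 6.42×10⁻²) = 5.41.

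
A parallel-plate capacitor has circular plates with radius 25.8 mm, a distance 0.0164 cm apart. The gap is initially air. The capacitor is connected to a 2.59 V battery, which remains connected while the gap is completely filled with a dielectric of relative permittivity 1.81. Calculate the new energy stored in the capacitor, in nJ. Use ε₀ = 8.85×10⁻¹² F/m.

A = π(25.8 mm)² = 2.09×10⁻³ m².
Initially C₁ = ε₀A/d = 8.85×10⁻¹² × 2.09×10⁻³ / 1.64×10⁻⁴ = 1.13×10⁻¹⁰ F.
U₁ = 3.78×10⁻¹⁰ J.
Battery connected ⇒ V is held fixed. C₂ = 1.81 C₁ and U = ½CV², so U₂/U₁ = C₂/C₁ = 1.81.
U₂ = 1.81 × 3.78×10⁻¹⁰ = 6.85×10⁻¹⁰ J.

0.685 nJ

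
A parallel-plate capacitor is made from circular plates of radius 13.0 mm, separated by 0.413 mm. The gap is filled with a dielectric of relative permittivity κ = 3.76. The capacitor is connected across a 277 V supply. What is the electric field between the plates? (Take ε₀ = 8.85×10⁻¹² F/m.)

E ≈ 0.671 MV/m

E = V/d = 277 / 4.13×10⁻⁴ = 6.71×10⁵ V/m.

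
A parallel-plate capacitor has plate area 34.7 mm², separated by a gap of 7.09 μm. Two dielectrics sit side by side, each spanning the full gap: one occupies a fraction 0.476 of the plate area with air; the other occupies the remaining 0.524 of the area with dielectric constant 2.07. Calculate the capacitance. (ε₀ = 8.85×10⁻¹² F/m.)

A = 34.7 mm² = 3.47×10⁻⁵ m².
Side-by-side slabs ⇒ two capacitors in parallel, each spanning the full gap.
C₁ = κ₁ε₀A₁/d = 1.00 × 8.85×10⁻¹² × 1.65×10⁻⁵ / 7.09×10⁻⁶ = 2.06×10⁻¹¹ F.
C₂ = κ₂ε₀A₂/d = 2.07 × 8.85×10⁻¹² × 1.82×10⁻⁵ / 7.09×10⁻⁶ = 4.70×10⁻¹¹ F.
C = C₁ + C₂ = 6.76×10⁻¹¹ F.

C ≈ 67.6 pF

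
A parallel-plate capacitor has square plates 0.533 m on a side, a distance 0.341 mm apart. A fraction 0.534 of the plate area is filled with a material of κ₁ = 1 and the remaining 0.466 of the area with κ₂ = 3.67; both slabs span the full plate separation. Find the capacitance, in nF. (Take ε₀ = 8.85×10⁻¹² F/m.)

A = (0.533 m)² = 0.284 m².
Side-by-side slabs ⇒ two capacitors in parallel, each spanning the full gap.
C₁ = κ₁ε₀A₁/d = 1.00 × 8.85×10⁻¹² × 0.152 / 3.41×10⁻⁴ = 3.94×10⁻⁹ F.
C₂ = κ₂ε₀A₂/d = 3.67 × 8.85×10⁻¹² × 0.132 / 3.41×10⁻⁴ = 1.26×10⁻⁸ F.
C = C₁ + C₂ = 1.65×10⁻⁸ F.

16.5 nF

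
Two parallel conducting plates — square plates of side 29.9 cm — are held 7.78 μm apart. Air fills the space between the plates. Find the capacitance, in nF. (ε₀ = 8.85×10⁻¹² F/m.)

C ≈ 102 nF

A = (29.9 cm)² = 8.94×10⁻² m².
C = ε₀A/d = 8.85×10⁻¹² × 8.94×10⁻² / 7.78×10⁻⁶ = 1.02×10⁻⁷ F.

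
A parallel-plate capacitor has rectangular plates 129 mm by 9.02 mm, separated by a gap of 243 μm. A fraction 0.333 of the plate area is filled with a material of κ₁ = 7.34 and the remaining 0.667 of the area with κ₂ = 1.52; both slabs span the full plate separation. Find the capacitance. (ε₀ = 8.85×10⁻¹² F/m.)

147 pF

A = 129 × 9.02 mm² = 1.16×10⁻³ m².
Side-by-side slabs ⇒ two capacitors in parallel, each spanning the full gap.
C₁ = κ₁ε₀A₁/d = 7.34 × 8.85×10⁻¹² × 3.87×10⁻⁴ / 2.43×10⁻⁴ = 1.04×10⁻¹⁰ F.
C₂ = κ₂ε₀A₂/d = 1.52 × 8.85×10⁻¹² × 7.76×10⁻⁴ / 2.43×10⁻⁴ = 4.30×10⁻¹¹ F.
C = C₁ + C₂ = 1.47×10⁻¹⁰ F.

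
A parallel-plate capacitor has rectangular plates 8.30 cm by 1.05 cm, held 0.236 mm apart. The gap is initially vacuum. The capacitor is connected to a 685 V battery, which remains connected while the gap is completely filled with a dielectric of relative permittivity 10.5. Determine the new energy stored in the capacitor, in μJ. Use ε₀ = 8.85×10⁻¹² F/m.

A = 8.30 × 1.05 cm² = 8.72×10⁻⁴ m².
Initially C₁ = ε₀A/d = 8.85×10⁻¹² × 8.72×10⁻⁴ / 2.36×10⁻⁴ = 3.27×10⁻¹¹ F.
U₁ = 7.67×10⁻⁶ J.
Battery connected ⇒ V is held fixed. C₂ = 10.5 C₁ and U = ½CV², so U₂/U₁ = C₂/C₁ = 10.5.
U₂ = 10.5 × 7.67×10⁻⁶ = 8.05×10⁻⁵ J.

80.5 μJ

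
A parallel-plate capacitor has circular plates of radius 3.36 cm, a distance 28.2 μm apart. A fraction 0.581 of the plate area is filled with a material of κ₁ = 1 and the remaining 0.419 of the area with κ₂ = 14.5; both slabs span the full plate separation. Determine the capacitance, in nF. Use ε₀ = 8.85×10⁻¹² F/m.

7.41 nF

A = π(3.36 cm)² = 3.55×10⁻³ m².
Side-by-side slabs ⇒ two capacitors in parallel, each spanning the full gap.
C₁ = κ₁ε₀A₁/d = 1.00 × 8.85×10⁻¹² × 2.06×10⁻³ / 2.82×10⁻⁵ = 6.47×10⁻¹⁰ F.
C₂ = κ₂ε₀A₂/d = 14.5 × 8.85×10⁻¹² × 1.49×10⁻³ / 2.82×10⁻⁵ = 6.76×10⁻⁹ F.
C = C₁ + C₂ = 7.41×10⁻⁹ F.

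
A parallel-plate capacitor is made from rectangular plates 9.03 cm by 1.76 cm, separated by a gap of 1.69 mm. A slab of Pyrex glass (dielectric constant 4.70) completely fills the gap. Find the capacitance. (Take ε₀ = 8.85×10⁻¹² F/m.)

C ≈ 39.1 pF

A = 9.03 × 1.76 cm² = 1.59×10⁻³ m².
C = κε₀A/d = 4.70 × 8.85×10⁻¹² × 1.59×10⁻³ / 1.69×10⁻³ = 3.91×10⁻¹¹ F.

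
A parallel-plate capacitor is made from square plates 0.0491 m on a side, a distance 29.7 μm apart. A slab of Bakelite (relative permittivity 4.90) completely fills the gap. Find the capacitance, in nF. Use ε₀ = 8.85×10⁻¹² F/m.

C ≈ 3.52 nF

A = (0.0491 m)² = 2.41×10⁻³ m².
C = κε₀A/d = 4.90 × 8.85×10⁻¹² × 2.41×10⁻³ / 2.97×10⁻⁵ = 3.52×10⁻⁹ F.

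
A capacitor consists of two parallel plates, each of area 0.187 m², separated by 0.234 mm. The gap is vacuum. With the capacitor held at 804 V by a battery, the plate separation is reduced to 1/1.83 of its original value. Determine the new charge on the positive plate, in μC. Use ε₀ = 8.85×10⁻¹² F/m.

Initially C₁ = ε₀A/d = 8.85×10⁻¹² × 0.187 / 2.34×10⁻⁴ = 7.07×10⁻⁹ F.
Q₁ = 5.69×10⁻⁶ C.
Battery connected ⇒ V is held fixed. C₂ = 1.83 C₁ and Q = CV, so Q₂/Q₁ = C₂/C₁ = 1.83.
Q₂ = 1.83 × 5.69×10⁻⁶ = 1.04×10⁻⁵ C.

10.4 μC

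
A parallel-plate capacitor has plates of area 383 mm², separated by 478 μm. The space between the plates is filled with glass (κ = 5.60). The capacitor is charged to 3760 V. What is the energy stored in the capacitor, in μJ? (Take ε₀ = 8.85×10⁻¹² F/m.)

281 μJ

A = 383 mm² = 3.83×10⁻⁴ m².
C = κε₀A/d = 5.60 × 8.85×10⁻¹² × 3.83×10⁻⁴ / 4.78×10⁻⁴ = 3.97×10⁻¹¹ F.
U = ½CV² = ½ × 3.97×10⁻¹¹ × (3760)² = 2.81×10⁻⁴ J.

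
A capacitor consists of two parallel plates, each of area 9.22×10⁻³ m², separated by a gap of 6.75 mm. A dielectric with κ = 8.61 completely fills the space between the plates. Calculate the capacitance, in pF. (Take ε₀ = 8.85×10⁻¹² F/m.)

C ≈ 104 pF

C = κε₀A/d = 8.61 × 8.85×10⁻¹² × 9.22×10⁻³ / 6.75×10⁻³ = 1.04×10⁻¹⁰ F.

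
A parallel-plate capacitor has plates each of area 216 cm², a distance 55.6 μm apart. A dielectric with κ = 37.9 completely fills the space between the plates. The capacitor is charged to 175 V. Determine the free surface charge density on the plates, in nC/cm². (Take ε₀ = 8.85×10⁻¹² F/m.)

106 nC/cm²

A = 216 cm² = 2.16×10⁻² m².
C = κε₀A/d = 37.9 × 8.85×10⁻¹² × 2.16×10⁻² / 5.56×10⁻⁵ = 1.30×10⁻⁷ F.
σ = Q/A = CV/A = 1.30×10⁻⁷ × 175 / 2.16×10⁻² = 1.06×10⁻³ C/m².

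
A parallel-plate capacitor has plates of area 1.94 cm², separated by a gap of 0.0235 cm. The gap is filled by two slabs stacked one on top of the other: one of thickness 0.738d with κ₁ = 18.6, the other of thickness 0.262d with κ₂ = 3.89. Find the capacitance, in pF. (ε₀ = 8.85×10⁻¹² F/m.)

A = 1.94 cm² = 1.94×10⁻⁴ m².
Stacked slabs ⇒ two capacitors in series, each with the full plate area.
C₁ = κ₁ε₀A/d₁ = 18.6 × 8.85×10⁻¹² × 1.94×10⁻⁴ / 1.73×10⁻⁴ = 1.84×10⁻¹⁰ F.
C₂ = κ₂ε₀A/d₂ = 3.89 × 8.85×10⁻¹² × 1.94×10⁻⁴ / 6.16×10⁻⁵ = 1.08×10⁻¹⁰ F.
C = (1/C₁ + 1/C₂)⁻¹ = 6.83×10⁻¹¹ F.

C ≈ 68.3 pF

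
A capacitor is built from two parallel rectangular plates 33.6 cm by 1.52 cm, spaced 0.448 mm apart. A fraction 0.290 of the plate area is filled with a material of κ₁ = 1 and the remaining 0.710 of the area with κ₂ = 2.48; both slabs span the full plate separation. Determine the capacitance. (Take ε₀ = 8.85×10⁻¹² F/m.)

207 pF

A = 33.6 × 1.52 cm² = 5.11×10⁻³ m².
Side-by-side slabs ⇒ two capacitors in parallel, each spanning the full gap.
C₁ = κ₁ε₀A₁/d = 1.00 × 8.85×10⁻¹² × 1.48×10⁻³ / 4.48×10⁻⁴ = 2.93×10⁻¹¹ F.
C₂ = κ₂ε₀A₂/d = 2.48 × 8.85×10⁻¹² × 3.63×10⁻³ / 4.48×10⁻⁴ = 1.78×10⁻¹⁰ F.
C = C₁ + C₂ = 2.07×10⁻¹⁰ F.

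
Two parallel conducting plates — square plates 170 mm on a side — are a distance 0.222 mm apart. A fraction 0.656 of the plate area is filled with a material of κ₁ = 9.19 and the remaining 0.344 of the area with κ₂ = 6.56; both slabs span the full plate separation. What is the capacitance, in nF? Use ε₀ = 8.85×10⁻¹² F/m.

C ≈ 9.55 nF

A = (170 mm)² = 2.89×10⁻² m².
Side-by-side slabs ⇒ two capacitors in parallel, each spanning the full gap.
C₁ = κ₁ε₀A₁/d = 9.19 × 8.85×10⁻¹² × 1.90×10⁻² / 2.22×10⁻⁴ = 6.95×10⁻⁹ F.
C₂ = κ₂ε₀A₂/d = 6.56 × 8.85×10⁻¹² × 9.94×10⁻³ / 2.22×10⁻⁴ = 2.60×10⁻⁹ F.
C = C₁ + C₂ = 9.55×10⁻⁹ F.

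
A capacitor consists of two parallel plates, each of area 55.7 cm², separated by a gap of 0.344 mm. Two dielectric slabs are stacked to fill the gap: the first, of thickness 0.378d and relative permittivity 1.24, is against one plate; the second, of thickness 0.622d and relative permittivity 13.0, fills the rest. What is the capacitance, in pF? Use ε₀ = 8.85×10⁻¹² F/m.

C ≈ 406 pF

A = 55.7 cm² = 5.57×10⁻³ m².
Stacked slabs ⇒ two capacitors in series, each with the full plate area.
C₁ = κ₁ε₀A/d₁ = 1.24 × 8.85×10⁻¹² × 5.57×10⁻³ / 1.30×10⁻⁴ = 4.70×10⁻¹⁰ F.
C₂ = κ₂ε₀A/d₂ = 13.0 × 8.85×10⁻¹² × 5.57×10⁻³ / 2.14×10⁻⁴ = 2.99×10⁻⁹ F.
C = (1/C₁ + 1/C₂)⁻¹ = 4.06×10⁻¹⁰ F.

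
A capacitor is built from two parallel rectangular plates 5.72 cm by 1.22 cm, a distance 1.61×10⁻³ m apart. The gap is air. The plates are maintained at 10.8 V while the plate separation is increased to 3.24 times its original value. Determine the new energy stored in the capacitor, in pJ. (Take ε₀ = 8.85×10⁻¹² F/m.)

U ≈ 69.0 pJ

A = 5.72 × 1.22 cm² = 6.98×10⁻⁴ m².
Initially C₁ = ε₀A/d = 8.85×10⁻¹² × 6.98×10⁻⁴ / 1.61×10⁻³ = 3.84×10⁻¹² F.
U₁ = 2.24×10⁻¹⁰ J.
Battery connected ⇒ V is held fixed. C₂ = 0.309 C₁ and U = ½CV², so U₂/U₁ = C₂/C₁ = 0.309.
U₂ = 0.309 × 2.24×10⁻¹⁰ = 6.90×10⁻¹¹ J.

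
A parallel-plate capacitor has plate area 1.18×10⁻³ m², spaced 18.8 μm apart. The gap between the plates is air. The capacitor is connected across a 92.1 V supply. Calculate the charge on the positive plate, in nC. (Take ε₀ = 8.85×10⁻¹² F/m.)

C = ε₀A/d = 8.85×10⁻¹² × 1.18×10⁻³ / 1.88×10⁻⁵ = 5.55×10⁻¹⁰ F.
Q = CV = 5.55×10⁻¹⁰ × 92.1 = 5.12×10⁻⁸ C.

51.2 nC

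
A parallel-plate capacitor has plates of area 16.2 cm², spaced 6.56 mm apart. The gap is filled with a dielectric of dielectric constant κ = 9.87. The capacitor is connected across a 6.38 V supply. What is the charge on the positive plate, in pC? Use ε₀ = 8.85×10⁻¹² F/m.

Q ≈ 138 pC

A = 16.2 cm² = 1.62×10⁻³ m².
C = κε₀A/d = 9.87 × 8.85×10⁻¹² × 1.62×10⁻³ / 6.56×10⁻³ = 2.16×10⁻¹¹ F.
Q = CV = 2.16×10⁻¹¹ × 6.38 = 1.38×10⁻¹⁰ C.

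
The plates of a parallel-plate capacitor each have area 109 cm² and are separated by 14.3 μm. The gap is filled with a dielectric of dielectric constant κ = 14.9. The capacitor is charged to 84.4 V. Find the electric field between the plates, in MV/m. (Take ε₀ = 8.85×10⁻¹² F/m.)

E ≈ 5.90 MV/m

E = V/d = 84.4 / 1.43×10⁻⁵ = 5.90×10⁶ V/m.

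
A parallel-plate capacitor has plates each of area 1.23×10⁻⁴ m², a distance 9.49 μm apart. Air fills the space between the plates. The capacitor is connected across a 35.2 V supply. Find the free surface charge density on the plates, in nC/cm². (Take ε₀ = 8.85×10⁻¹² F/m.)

σ ≈ 3.28 nC/cm²

C = ε₀A/d = 8.85×10⁻¹² × 1.23×10⁻⁴ / 9.49×10⁻⁶ = 1.15×10⁻¹⁰ F.
σ = Q/A = CV/A = 1.15×10⁻¹⁰ × 35.2 / 1.23×10⁻⁴ = 3.28×10⁻⁵ C/m².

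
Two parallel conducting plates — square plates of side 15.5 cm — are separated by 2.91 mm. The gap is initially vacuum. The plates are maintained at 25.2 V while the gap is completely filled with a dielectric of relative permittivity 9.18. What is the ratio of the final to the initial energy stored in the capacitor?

Battery connected ⇒ V is held fixed.
C₂ = 9.18 C₁ and U = ½CV², so U₂/U₁ = C₂/C₁ = 9.18.

9.18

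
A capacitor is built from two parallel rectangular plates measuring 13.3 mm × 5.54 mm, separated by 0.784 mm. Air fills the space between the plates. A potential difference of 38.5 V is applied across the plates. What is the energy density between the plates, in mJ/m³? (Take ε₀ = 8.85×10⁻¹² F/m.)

E = V/d = 38.5 / 7.84×10⁻⁴ = 4.91×10⁴ V/m.
u = ½ε₀E² = ½ × 8.85×10⁻¹² × (4.91×10⁴)² = 1.07×10⁻² J/m³.

u ≈ 10.7 mJ/m³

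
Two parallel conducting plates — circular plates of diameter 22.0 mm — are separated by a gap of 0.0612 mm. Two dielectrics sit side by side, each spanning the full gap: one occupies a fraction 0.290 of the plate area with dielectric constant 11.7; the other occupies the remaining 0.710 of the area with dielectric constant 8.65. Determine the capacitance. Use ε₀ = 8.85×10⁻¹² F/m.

C ≈ 0.524 nF

A = π(22.0/2 mm)² = 3.80×10⁻⁴ m².
Side-by-side slabs ⇒ two capacitors in parallel, each spanning the full gap.
C₁ = κ₁ε₀A₁/d = 11.7 × 8.85×10⁻¹² × 1.10×10⁻⁴ / 6.12×10⁻⁵ = 1.87×10⁻¹⁰ F.
C₂ = κ₂ε₀A₂/d = 8.65 × 8.85×10⁻¹² × 2.70×10⁻⁴ / 6.12×10⁻⁵ = 3.38×10⁻¹⁰ F.
C = C₁ + C₂ = 5.24×10⁻¹⁰ F.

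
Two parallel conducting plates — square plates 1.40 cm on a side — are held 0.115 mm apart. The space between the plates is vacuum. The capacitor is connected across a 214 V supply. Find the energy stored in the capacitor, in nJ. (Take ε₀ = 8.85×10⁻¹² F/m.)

345 nJ

A = (1.40 cm)² = 1.96×10⁻⁴ m².
C = ε₀A/d = 8.85×10⁻¹² × 1.96×10⁻⁴ / 1.15×10⁻⁴ = 1.51×10⁻¹¹ F.
U = ½CV² = ½ × 1.51×10⁻¹¹ × (214)² = 3.45×10⁻⁷ J.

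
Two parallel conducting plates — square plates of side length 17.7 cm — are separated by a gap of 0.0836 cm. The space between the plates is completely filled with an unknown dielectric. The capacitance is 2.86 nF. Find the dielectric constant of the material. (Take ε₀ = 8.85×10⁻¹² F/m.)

κ ≈ 8.62

A = (17.7 cm)² = 3.13×10⁻² m².
κ = Cd/(ε₀A) = 2.86×10⁻⁹ × 8.36×10⁻⁴ / (8.85×10⁻¹² × 3.13×10⁻²) = 8.62.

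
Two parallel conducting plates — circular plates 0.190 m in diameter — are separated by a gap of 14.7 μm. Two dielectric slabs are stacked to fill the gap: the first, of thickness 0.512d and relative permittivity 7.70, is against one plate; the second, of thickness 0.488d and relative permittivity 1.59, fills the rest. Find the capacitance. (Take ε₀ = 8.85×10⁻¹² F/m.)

A = π(0.190/2 m)² = 2.84×10⁻² m².
Stacked slabs ⇒ two capacitors in series, each with the full plate area.
C₁ = κ₁ε₀A/d₁ = 7.70 × 8.85×10⁻¹² × 2.84×10⁻² / 7.53×10⁻⁶ = 2.57×10⁻⁷ F.
C₂ = κ₂ε₀A/d₂ = 1.59 × 8.85×10⁻¹² × 2.84×10⁻² / 7.17×10⁻⁶ = 5.56×10⁻⁸ F.
C = (1/C₁ + 1/C₂)⁻¹ = 4.57×10⁻⁸ F.

C ≈ 45.7 nF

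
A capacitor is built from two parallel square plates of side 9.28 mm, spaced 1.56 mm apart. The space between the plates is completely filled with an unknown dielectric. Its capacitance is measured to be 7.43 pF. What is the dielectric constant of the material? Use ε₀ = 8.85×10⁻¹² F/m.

A = (9.28 mm)² = 8.61×10⁻⁵ m².
κ = Cd/(ε₀A) = 7.43×10⁻¹² × 1.56×10⁻³ / (8.85×10⁻¹² × 8.61×10⁻⁵) = 15.2.

κ ≈ 15.2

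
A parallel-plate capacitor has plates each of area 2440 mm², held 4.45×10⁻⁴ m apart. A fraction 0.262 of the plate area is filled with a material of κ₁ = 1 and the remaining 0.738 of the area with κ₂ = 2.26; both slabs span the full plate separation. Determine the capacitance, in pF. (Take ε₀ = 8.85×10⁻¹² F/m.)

A = 2440 mm² = 2.44×10⁻³ m².
Side-by-side slabs ⇒ two capacitors in parallel, each spanning the full gap.
C₁ = κ₁ε₀A₁/d = 1.00 × 8.85×10⁻¹² × 6.39×10⁻⁴ / 4.45×10⁻⁴ = 1.27×10⁻¹¹ F.
C₂ = κ₂ε₀A₂/d = 2.26 × 8.85×10⁻¹² × 1.80×10⁻³ / 4.45×10⁻⁴ = 8.09×10⁻¹¹ F.
C = C₁ + C₂ = 9.36×10⁻¹¹ F.

C ≈ 93.6 pF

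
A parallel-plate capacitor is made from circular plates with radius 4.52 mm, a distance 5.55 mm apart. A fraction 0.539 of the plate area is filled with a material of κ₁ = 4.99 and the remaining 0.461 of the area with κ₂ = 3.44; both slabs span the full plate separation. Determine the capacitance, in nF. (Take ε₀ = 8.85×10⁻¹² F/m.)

C ≈ 4.38×10⁻⁴ nF

A = π(4.52 mm)² = 6.42×10⁻⁵ m².
Side-by-side slabs ⇒ two capacitors in parallel, each spanning the full gap.
C₁ = κ₁ε₀A₁/d = 4.99 × 8.85×10⁻¹² × 3.46×10⁻⁵ / 5.55×10⁻³ = 2.75×10⁻¹³ F.
C₂ = κ₂ε₀A₂/d = 3.44 × 8.85×10⁻¹² × 2.96×10⁻⁵ / 5.55×10⁻³ = 1.62×10⁻¹³ F.
C = C₁ + C₂ = 4.38×10⁻¹³ F.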